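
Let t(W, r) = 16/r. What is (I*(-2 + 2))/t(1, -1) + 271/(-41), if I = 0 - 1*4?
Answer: -271/41 ≈ -6.6098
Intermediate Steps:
I = -4 (I = 0 - 4 = -4)
(I*(-2 + 2))/t(1, -1) + 271/(-41) = (-4*(-2 + 2))/((16/(-1))) + 271/(-41) = (-4*0)/((16*(-1))) + 271*(-1/41) = 0/(-16) - 271/41 = 0*(-1/16) - 271/41 = 0 - 271/41 = -271/41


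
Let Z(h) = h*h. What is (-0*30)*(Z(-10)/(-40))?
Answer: 0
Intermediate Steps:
Z(h) = h**2
(-0*30)*(Z(-10)/(-40)) = (-0*30)*((-10)**2/(-40)) = (-5*0)*(100*(-1/40)) = 0*(-5/2) = 0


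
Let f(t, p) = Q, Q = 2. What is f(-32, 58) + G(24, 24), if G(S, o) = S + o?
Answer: 50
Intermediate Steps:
f(t, p) = 2
f(-32, 58) + G(24, 24) = 2 + (24 + 24) = 2 + 48 = 50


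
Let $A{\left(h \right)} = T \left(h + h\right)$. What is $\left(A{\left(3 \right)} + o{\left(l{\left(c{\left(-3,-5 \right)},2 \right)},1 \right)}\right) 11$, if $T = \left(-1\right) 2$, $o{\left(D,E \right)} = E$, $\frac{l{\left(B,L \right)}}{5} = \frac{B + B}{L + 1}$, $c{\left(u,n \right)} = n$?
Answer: $-121$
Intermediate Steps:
$l{\left(B,L \right)} = \frac{10 B}{1 + L}$ ($l{\left(B,L \right)} = 5 \frac{B + B}{L + 1} = 5 \frac{2 B}{1 + L} = \frac{10 B}{1 + L}$)
$T = -2$
$A{\left(h \right)} = - 4 h$ ($A{\left(h \right)} = - 2 \left(h + h\right) = - 2 \cdot 2 h = - 4 h$)
$\left(A{\left(3 \right)} + o{\left(l{\left(c{\left(-3,-5 \right)},2 \right)},1 \right)}\right) 11 = \left(\left(-4\right) 3 + 1\right) 11 = \left(-12 + 1\right) 11 = \left(-11\right) 11 = -121$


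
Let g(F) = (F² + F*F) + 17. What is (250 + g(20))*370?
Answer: 394790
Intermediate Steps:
g(F) = 17 + 2*F² (g(F) = (F² + F²) + 17 = 2*F² + 17 = 17 + 2*F²)
(250 + g(20))*370 = (250 + (17 + 2*20²))*370 = (250 + (17 + 2*400))*370 = (250 + (17 + 800))*370 = (250 + 817)*370 = 1067*370 = 394790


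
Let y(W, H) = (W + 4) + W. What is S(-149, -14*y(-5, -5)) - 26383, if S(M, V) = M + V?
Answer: -26448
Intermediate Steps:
y(W, H) = 4 + 2*W (y(W, H) = (4 + W) + W = 4 + 2*W)
S(-149, -14*y(-5, -5)) - 26383 = (-149 - 14*(4 + 2*(-5))) - 26383 = (-149 - 14*(4 - 10)) - 26383 = (-149 - 14*(-6)) - 26383 = (-149 + 84) - 26383 = -65 - 26383 = -26448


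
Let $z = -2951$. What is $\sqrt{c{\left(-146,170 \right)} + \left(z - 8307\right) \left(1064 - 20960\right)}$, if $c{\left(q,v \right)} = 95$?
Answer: $\sqrt{223989263} \approx 14966.0$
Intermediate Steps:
$\sqrt{c{\left(-146,170 \right)} + \left(z - 8307\right) \left(1064 - 20960\right)} = \sqrt{95 + \left(-2951 - 8307\right) \left(1064 - 20960\right)} = \sqrt{95 - -223989168} = \sqrt{95 + 223989168} = \sqrt{223989263}$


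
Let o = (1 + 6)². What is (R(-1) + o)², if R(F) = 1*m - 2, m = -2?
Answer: 2025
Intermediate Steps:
o = 49 (o = 7² = 49)
R(F) = -4 (R(F) = 1*(-2) - 2 = -2 - 2 = -4)
(R(-1) + o)² = (-4 + 49)² = 45² = 2025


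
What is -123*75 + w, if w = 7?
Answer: -9218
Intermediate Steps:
-123*75 + w = -123*75 + 7 = -9225 + 7 = -9218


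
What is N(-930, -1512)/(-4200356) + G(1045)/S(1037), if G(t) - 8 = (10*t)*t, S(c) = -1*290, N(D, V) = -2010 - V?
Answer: -11467242766857/304525810 ≈ -37656.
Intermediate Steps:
S(c) = -290
G(t) = 8 + 10*t² (G(t) = 8 + (10*t)*t = 8 + 10*t²)
N(-930, -1512)/(-4200356) + G(1045)/S(1037) = (-2010 - 1*(-1512))/(-4200356) + (8 + 10*1045²)/(-290) = (-2010 + 1512)*(-1/4200356) + (8 + 10*1092025)*(-1/290) = -498*(-1/4200356) + (8 + 10920250)*(-1/290) = 249/2100178 + 10920258*(-1/290) = 249/2100178 - 5460129/145 = -11467242766857/304525810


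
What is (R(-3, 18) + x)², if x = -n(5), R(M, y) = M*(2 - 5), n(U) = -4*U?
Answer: 841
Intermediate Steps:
R(M, y) = -3*M (R(M, y) = M*(-3) = -3*M)
x = 20 (x = -(-4)*5 = -1*(-20) = 20)
(R(-3, 18) + x)² = (-3*(-3) + 20)² = (9 + 20)² = 29² = 841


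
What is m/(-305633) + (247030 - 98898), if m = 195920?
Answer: 45273831636/305633 ≈ 1.4813e+5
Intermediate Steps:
m/(-305633) + (247030 - 98898) = 195920/(-305633) + (247030 - 98898) = 195920*(-1/305633) + 148132 = -195920/305633 + 148132 = 45273831636/305633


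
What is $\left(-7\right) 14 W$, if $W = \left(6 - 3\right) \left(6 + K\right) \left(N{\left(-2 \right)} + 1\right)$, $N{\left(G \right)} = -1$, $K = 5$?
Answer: $0$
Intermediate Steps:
$W = 0$ ($W = \left(6 - 3\right) \left(6 + 5\right) \left(-1 + 1\right) = 3 \cdot 11 \cdot 0 = 3 \cdot 0 = 0$)
$\left(-7\right) 14 W = \left(-7\right) 14 \cdot 0 = \left(-98\right) 0 = 0$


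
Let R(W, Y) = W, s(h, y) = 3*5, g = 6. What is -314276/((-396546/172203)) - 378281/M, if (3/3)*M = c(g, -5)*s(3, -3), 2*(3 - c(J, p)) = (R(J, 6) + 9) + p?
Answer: 295597319711/1982730 ≈ 1.4909e+5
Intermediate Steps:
s(h, y) = 15
c(J, p) = -3/2 - J/2 - p/2 (c(J, p) = 3 - ((J + 9) + p)/2 = 3 - ((9 + J) + p)/2 = 3 - (9 + J + p)/2 = 3 + (-9/2 - J/2 - p/2) = -3/2 - J/2 - p/2)
M = -30 (M = (-3/2 - ½*6 - ½*(-5))*15 = (-3/2 - 3 + 5/2)*15 = -2*15 = -30)
-314276/((-396546/172203)) - 378281/M = -314276/((-396546/172203)) - 378281/(-30) = -314276/((-396546*1/172203)) - 378281*(-1/30) = -314276/(-132182/57401) + 378281/30 = -314276*(-57401/132182) + 378281/30 = 9019878338/66091 + 378281/30 = 295597319711/1982730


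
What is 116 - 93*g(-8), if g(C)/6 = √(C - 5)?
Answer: 116 - 558*I*√13 ≈ 116.0 - 2011.9*I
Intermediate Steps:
g(C) = 6*√(-5 + C) (g(C) = 6*√(C - 5) = 6*√(-5 + C))
116 - 93*g(-8) = 116 - 558*√(-5 - 8) = 116 - 558*√(-13) = 116 - 558*I*√13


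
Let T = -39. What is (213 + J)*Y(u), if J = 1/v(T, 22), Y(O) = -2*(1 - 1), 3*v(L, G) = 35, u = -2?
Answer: 0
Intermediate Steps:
v(L, G) = 35/3 (v(L, G) = (⅓)*35 = 35/3)
Y(O) = 0 (Y(O) = -2*0 = 0)
J = 3/35 (J = 1/(35/3) = 3/35 ≈ 0.085714)
(213 + J)*Y(u) = (213 + 3/35)*0 = (7458/35)*0 = 0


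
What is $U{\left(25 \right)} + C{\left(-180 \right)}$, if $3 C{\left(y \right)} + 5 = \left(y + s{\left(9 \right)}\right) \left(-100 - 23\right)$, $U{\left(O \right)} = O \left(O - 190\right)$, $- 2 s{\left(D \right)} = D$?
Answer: $\frac{20627}{6} \approx 3437.8$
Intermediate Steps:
$s{\left(D \right)} = - \frac{D}{2}$
$U{\left(O \right)} = O \left(-190 + O\right)$
$C{\left(y \right)} = \frac{1097}{6} - 41 y$ ($C{\left(y \right)} = - \frac{5}{3} + \frac{\left(y - \frac{9}{2}\right) \left(-100 - 23\right)}{3} = - \frac{5}{3} + \frac{\left(y - \frac{9}{2}\right) \left(-123\right)}{3} = - \frac{5}{3} + \frac{\left(- \frac{9}{2} + y\right) \left(-123\right)}{3} = - \frac{5}{3} + \frac{\frac{1107}{2} - 123 y}{3} = - \frac{5}{3} - \left(- \frac{369}{2} + 41 y\right) = \frac{1097}{6} - 41 y$)
$U{\left(25 \right)} + C{\left(-180 \right)} = 25 \left(-190 + 25\right) + \left(\frac{1097}{6} - -7380\right) = 25 \left(-165\right) + \left(\frac{1097}{6} + 7380\right) = -4125 + \frac{45377}{6} = \frac{20627}{6}$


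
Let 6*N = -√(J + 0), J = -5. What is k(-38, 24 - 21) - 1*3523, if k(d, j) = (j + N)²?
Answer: -126509/36 - I*√5 ≈ -3514.1 - 2.2361*I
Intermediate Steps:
N = -I*√5/6 (N = (-√(-5 + 0))/6 = (-√(-5))/6 = (-I*√5)/6 = -I*√5/6 ≈ -0.37268*I)
k(d, j) = (j - I*√5/6)²
k(-38, 24 - 21) - 1*3523 = (6*(24 - 21) - I*√5)²/36 - 1*3523 = (6*3 - I*√5)²/36 - 3523 = (18 - I*√5)²/36 - 3523 = -3523 + (18 - I*√5)²/36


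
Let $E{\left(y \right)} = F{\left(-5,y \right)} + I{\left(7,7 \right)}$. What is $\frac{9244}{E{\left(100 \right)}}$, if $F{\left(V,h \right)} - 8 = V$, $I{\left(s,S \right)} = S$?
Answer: $\frac{4622}{5} \approx 924.4$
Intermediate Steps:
$F{\left(V,h \right)} = 8 + V$
$E{\left(y \right)} = 10$ ($E{\left(y \right)} = \left(8 - 5\right) + 7 = 3 + 7 = 10$)
$\frac{9244}{E{\left(100 \right)}} = \frac{9244}{10} = 9244 \cdot \frac{1}{10} = \frac{4622}{5}$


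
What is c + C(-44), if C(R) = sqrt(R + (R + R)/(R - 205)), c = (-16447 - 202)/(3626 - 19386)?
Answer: 16649/15760 + 2*I*sqrt(676533)/249 ≈ 1.0564 + 6.6066*I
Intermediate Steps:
c = 16649/15760 (c = -16649/(-15760) = -16649*(-1/15760) = 16649/15760 ≈ 1.0564)
C(R) = sqrt(R + 2*R/(-205 + R)) (C(R) = sqrt(R + (2*R)/(-205 + R)) = sqrt(R + 2*R/(-205 + R)))
c + C(-44) = 16649/15760 + sqrt(-44*(-203 - 44)/(-205 - 44)) = 16649/15760 + sqrt(-44*(-247)/(-249)) = 16649/15760 + sqrt(-44*(-1/249)*(-247)) = 16649/15760 + sqrt(-10868/249) = 16649/15760 + 2*I*sqrt(676533)/249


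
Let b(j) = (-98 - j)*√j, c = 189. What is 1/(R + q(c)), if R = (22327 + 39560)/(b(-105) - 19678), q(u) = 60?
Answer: 7338639118/417238766283 + 144403*I*√105/417238766283 ≈ 0.017589 + 3.5464e-6*I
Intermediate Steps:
b(j) = √j*(-98 - j)
R = 61887/(-19678 + 7*I*√105) (R = (22327 + 39560)/(√(-105)*(-98 - 1*(-105)) - 19678) = 61887/((I*√105)*(-98 + 105) - 19678) = 61887/((I*√105)*7 - 19678) = 61887/(7*I*√105 - 19678) = 61887/(-19678 + 7*I*√105) ≈ -3.1449 - 0.011464*I)
1/(R + q(c)) = 1/((-1217812386/387228829 - 433209*I*√105/387228829) + 60) = 1/(22015917354/387228829 - 433209*I*√105/387228829)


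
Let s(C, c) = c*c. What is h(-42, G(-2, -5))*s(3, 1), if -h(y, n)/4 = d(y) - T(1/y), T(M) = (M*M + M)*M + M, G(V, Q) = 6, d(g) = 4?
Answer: -298075/18522 ≈ -16.093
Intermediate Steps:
s(C, c) = c²
T(M) = M + M*(M + M²) (T(M) = (M² + M)*M + M = (M + M²)*M + M = M*(M + M²) + M = M + M*(M + M²))
h(y, n) = -16 + 4*(1 + 1/y + y⁻²)/y (h(y, n) = -4*(4 - (1 + 1/y + (1/y)²)/y) = -4*(4 - (1 + 1/y + y⁻²)/y) = -16 + 4*(1 + 1/y + y⁻²)/y)
h(-42, G(-2, -5))*s(3, 1) = (-16 + 4/(-42) + 4/(-42)³ + 4/(-42)²)*1² = (-16 + 4*(-1/42) + 4*(-1/74088) + 4*(1/1764))*1 = (-16 - 2/21 - 1/18522 + 1/441)*1 = -298075/18522*1 = -298075/18522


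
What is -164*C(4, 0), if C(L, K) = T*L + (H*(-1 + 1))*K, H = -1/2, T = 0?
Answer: 0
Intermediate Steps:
H = -1/2 (H = -1*1/2 = -1/2 ≈ -0.50000)
C(L, K) = 0 (C(L, K) = 0*L + (-(-1 + 1)/2)*K = 0 + (-1/2*0)*K = 0 + 0*K = 0 + 0 = 0)
-164*C(4, 0) = -164*0 = 0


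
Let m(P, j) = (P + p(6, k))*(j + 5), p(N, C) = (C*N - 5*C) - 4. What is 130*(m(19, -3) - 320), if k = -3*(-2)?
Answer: -36140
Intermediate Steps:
k = 6
p(N, C) = -4 - 5*C + C*N (p(N, C) = (-5*C + C*N) - 4 = -4 - 5*C + C*N)
m(P, j) = (2 + P)*(5 + j) (m(P, j) = (P + (-4 - 5*6 + 6*6))*(j + 5) = (P + (-4 - 30 + 36))*(5 + j) = (P + 2)*(5 + j) = (2 + P)*(5 + j))
130*(m(19, -3) - 320) = 130*((10 + 2*(-3) + 5*19 + 19*(-3)) - 320) = 130*((10 - 6 + 95 - 57) - 320) = 130*(42 - 320) = 130*(-278) = -36140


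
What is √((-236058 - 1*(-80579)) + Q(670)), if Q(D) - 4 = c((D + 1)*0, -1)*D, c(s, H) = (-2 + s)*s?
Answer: 15*I*√691 ≈ 394.3*I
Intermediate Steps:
c(s, H) = s*(-2 + s)
Q(D) = 4 (Q(D) = 4 + (((D + 1)*0)*(-2 + (D + 1)*0))*D = 4 + (((1 + D)*0)*(-2 + (1 + D)*0))*D = 4 + (0*(-2 + 0))*D = 4 + (0*(-2))*D = 4 + 0*D = 4 + 0 = 4)
√((-236058 - 1*(-80579)) + Q(670)) = √((-236058 - 1*(-80579)) + 4) = √((-236058 + 80579) + 4) = √(-155479 + 4) = √(-155475) = 15*I*√691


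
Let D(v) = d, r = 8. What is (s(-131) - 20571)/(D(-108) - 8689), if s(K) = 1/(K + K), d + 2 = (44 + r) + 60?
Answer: 5389603/2247698 ≈ 2.3978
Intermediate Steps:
d = 110 (d = -2 + ((44 + 8) + 60) = -2 + (52 + 60) = -2 + 112 = 110)
D(v) = 110
s(K) = 1/(2*K)
(s(-131) - 20571)/(D(-108) - 8689) = ((½)/(-131) - 20571)/(110 - 8689) = ((½)*(-1/131) - 20571)/(-8579) = (-1/262 - 20571)*(-1/8579) = -5389603/262*(-1/8579) = 5389603/2247698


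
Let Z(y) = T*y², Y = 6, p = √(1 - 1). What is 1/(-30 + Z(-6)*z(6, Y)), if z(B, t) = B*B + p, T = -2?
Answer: -1/2622 ≈ -0.00038139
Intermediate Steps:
p = 0 (p = √0 = 0)
z(B, t) = B² (z(B, t) = B*B + 0 = B² + 0 = B²)
Z(y) = -2*y²
1/(-30 + Z(-6)*z(6, Y)) = 1/(-30 - 2*(-6)²*6²) = 1/(-30 - 2*36*36) = 1/(-30 - 72*36) = 1/(-30 - 2592) = 1/(-2622) = -1/2622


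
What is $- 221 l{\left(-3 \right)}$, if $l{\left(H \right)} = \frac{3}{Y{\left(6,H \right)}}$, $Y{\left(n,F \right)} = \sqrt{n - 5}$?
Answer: $-663$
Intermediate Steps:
$Y{\left(n,F \right)} = \sqrt{-5 + n}$
$l{\left(H \right)} = 3$ ($l{\left(H \right)} = \frac{3}{\sqrt{-5 + 6}} = \frac{3}{\sqrt{1}} = \frac{3}{1} = 3 \cdot 1 = 3$)
$- 221 l{\left(-3 \right)} = \left(-221\right) 3 = -663$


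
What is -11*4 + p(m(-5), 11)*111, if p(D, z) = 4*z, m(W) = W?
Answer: 4840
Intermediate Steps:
-11*4 + p(m(-5), 11)*111 = -11*4 + (4*11)*111 = -44 + 44*111 = -44 + 4884 = 4840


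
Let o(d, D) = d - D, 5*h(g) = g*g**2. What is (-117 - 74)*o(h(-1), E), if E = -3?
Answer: -2674/5 ≈ -534.80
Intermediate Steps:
h(g) = g**3/5 (h(g) = (g*g**2)/5 = g**3/5)
(-117 - 74)*o(h(-1), E) = (-117 - 74)*((1/5)*(-1)**3 - 1*(-3)) = -191*((1/5)*(-1) + 3) = -191*(-1/5 + 3) = -191*14/5 = -2674/5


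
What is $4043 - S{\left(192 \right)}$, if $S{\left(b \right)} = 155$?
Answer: $3888$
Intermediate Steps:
$4043 - S{\left(192 \right)} = 4043 - 155 = 3888$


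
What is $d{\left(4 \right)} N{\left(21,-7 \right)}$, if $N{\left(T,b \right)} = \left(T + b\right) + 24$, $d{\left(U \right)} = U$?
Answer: $152$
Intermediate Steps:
$N{\left(T,b \right)} = 24 + T + b$
$d{\left(4 \right)} N{\left(21,-7 \right)} = 4 \left(24 + 21 - 7\right) = 4 \cdot 38 = 152$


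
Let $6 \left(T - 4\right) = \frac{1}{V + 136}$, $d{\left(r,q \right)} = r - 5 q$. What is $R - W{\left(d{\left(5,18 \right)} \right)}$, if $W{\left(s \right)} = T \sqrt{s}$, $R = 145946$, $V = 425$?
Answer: $145946 - \frac{13465 i \sqrt{85}}{3366} \approx 1.4595 \cdot 10^{5} - 36.881 i$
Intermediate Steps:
$T = \frac{13465}{3366}$ ($T = 4 + \frac{1}{6 \left(425 + 136\right)} = 4 + \frac{1}{6 \cdot 561} = 4 + \frac{1}{6} \cdot \frac{1}{561} = 4 + \frac{1}{3366} = \frac{13465}{3366} \approx 4.0003$)
$W{\left(s \right)} = \frac{13465 \sqrt{s}}{3366}$
$R - W{\left(d{\left(5,18 \right)} \right)} = 145946 - \frac{13465 \sqrt{5 - 90}}{3366} = 145946 - \frac{13465 \sqrt{-85}}{3366} = 145946 - \frac{13465 i \sqrt{85}}{3366}$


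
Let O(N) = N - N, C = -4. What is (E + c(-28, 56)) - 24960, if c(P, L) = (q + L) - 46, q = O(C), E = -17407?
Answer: -42357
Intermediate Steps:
O(N) = 0
q = 0
c(P, L) = -46 + L (c(P, L) = (0 + L) - 46 = L - 46 = -46 + L)
(E + c(-28, 56)) - 24960 = (-17407 + (-46 + 56)) - 24960 = (-17407 + 10) - 24960 = -17397 - 24960 = -42357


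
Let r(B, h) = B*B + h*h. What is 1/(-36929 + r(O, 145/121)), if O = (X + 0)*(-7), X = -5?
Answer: -14641/522721239 ≈ -2.8009e-5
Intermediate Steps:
O = 35 (O = (-5 + 0)*(-7) = -5*(-7) = 35)
r(B, h) = B**2 + h**2
1/(-36929 + r(O, 145/121)) = 1/(-36929 + (35**2 + (145/121)**2)) = 1/(-36929 + (1225 + (145*(1/121))**2)) = 1/(-36929 + (1225 + (145/121)**2)) = 1/(-36929 + (1225 + 21025/14641)) = 1/(-36929 + 17956250/14641) = 1/(-522721239/14641) = -14641/522721239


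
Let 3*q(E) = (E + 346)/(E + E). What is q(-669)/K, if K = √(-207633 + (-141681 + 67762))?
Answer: -323*I*√17597/282537432 ≈ -0.00015165*I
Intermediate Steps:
q(E) = (346 + E)/(6*E) (q(E) = ((E + 346)/(E + E))/3 = ((346 + E)/((2*E)))/3 = ((346 + E)*(1/(2*E)))/3 = ((346 + E)/(2*E))/3 = (346 + E)/(6*E))
K = 4*I*√17597 (K = √(-207633 - 73919) = √(-281552) = 4*I*√17597 ≈ 530.62*I)
q(-669)/K = ((⅙)*(346 - 669)/(-669))/((4*I*√17597)) = ((⅙)*(-1/669)*(-323))*(-I*√17597/70388) = 323*(-I*√17597/70388)/4014 = -323*I*√17597/282537432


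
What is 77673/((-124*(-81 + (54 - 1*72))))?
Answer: 25891/4092 ≈ 6.3272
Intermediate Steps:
77673/((-124*(-81 + (54 - 1*72)))) = 77673/((-124*(-81 + (54 - 72)))) = 77673/((-124*(-81 - 18))) = 77673/((-124*(-99))) = 77673/12276 = 77673*(1/12276) = 25891/4092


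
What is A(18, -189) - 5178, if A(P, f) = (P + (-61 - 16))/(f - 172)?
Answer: -1869199/361 ≈ -5177.8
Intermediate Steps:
A(P, f) = (-77 + P)/(-172 + f) (A(P, f) = (P - 77)/(-172 + f) = (-77 + P)/(-172 + f))
A(18, -189) - 5178 = (-77 + 18)/(-172 - 189) - 5178 = -59/(-361) - 5178 = -1/361*(-59) - 5178 = 59/361 - 5178 = -1869199/361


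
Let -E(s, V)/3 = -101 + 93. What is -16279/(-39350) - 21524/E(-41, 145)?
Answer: -52911169/59025 ≈ -896.42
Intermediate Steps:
E(s, V) = 24 (E(s, V) = -3*(-101 + 93) = -3*(-8) = 24)
-16279/(-39350) - 21524/E(-41, 145) = -16279/(-39350) - 21524/24 = -16279*(-1/39350) - 21524*1/24 = 16279/39350 - 5381/6 = -52911169/59025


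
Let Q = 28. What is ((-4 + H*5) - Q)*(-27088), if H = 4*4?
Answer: -1300224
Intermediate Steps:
H = 16
((-4 + H*5) - Q)*(-27088) = ((-4 + 16*5) - 1*28)*(-27088) = ((-4 + 80) - 28)*(-27088) = (76 - 28)*(-27088) = 48*(-27088) = -1300224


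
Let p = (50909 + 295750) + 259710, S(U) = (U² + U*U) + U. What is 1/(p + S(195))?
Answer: 1/682614 ≈ 1.4650e-6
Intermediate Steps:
S(U) = U + 2*U² (S(U) = (U² + U²) + U = 2*U² + U = U + 2*U²)
p = 606369 (p = 346659 + 259710 = 606369)
1/(p + S(195)) = 1/(606369 + 195*(1 + 2*195)) = 1/(606369 + 195*(1 + 390)) = 1/(606369 + 195*391) = 1/(606369 + 76245) = 1/682614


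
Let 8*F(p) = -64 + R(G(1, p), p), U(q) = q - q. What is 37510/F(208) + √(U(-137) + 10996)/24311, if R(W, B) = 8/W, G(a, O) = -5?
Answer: -187550/41 + 2*√2749/24311 ≈ -4574.4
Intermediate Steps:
U(q) = 0
F(p) = -41/5 (F(p) = (-64 + 8/(-5))/8 = (-64 + 8*(-⅕))/8 = (-64 - 8/5)/8 = (⅛)*(-328/5) = -41/5)
37510/F(208) + √(U(-137) + 10996)/24311 = 37510/(-41/5) + √(0 + 10996)/24311 = 37510*(-5/41) + √10996*(1/24311) = -187550/41 + (2*√2749)*(1/24311) = -187550/41 + 2*√2749/24311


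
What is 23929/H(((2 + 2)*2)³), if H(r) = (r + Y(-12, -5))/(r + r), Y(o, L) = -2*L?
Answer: 12251648/261 ≈ 46941.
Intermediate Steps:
H(r) = (10 + r)/(2*r) (H(r) = (r - 2*(-5))/(r + r) = (r + 10)/((2*r)) = (10 + r)*(1/(2*r)) = (10 + r)/(2*r))
23929/H(((2 + 2)*2)³) = 23929/(((10 + ((2 + 2)*2)³)/(2*(((2 + 2)*2)³)))) = 23929/(((10 + (4*2)³)/(2*((4*2)³)))) = 23929/(((10 + 8³)/(2*(8³)))) = 23929/(((½)*(10 + 512)/512)) = 23929/(((½)*(1/512)*522)) = 23929/(261/512) = 23929*(512/261) = 12251648/261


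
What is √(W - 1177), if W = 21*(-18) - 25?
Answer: 2*I*√395 ≈ 39.749*I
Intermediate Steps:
W = -403 (W = -378 - 25 = -403)
√(W - 1177) = √(-403 - 1177) = √(-1580) = 2*I*√395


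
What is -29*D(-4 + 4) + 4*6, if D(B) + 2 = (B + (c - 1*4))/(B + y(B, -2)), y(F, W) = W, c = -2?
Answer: -5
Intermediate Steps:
D(B) = -2 + (-6 + B)/(-2 + B) (D(B) = -2 + (B + (-2 - 1*4))/(B - 2) = -2 + (B + (-2 - 4))/(-2 + B) = -2 + (B - 6)/(-2 + B) = -2 + (-6 + B)/(-2 + B))
-29*D(-4 + 4) + 4*6 = -29*(-2 - (-4 + 4))/(-2 + (-4 + 4)) + 4*6 = -29*(-2 - 1*0)/(-2 + 0) + 24 = -29*(-2 + 0)/(-2) + 24 = -(-29)*(-2)/2 + 24 = -29*1 + 24 = -29 + 24 = -5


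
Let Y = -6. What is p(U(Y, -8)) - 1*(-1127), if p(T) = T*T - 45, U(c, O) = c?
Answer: 1118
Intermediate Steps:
p(T) = -45 + T² (p(T) = T² - 45 = -45 + T²)
p(U(Y, -8)) - 1*(-1127) = (-45 + (-6)²) - 1*(-1127) = (-45 + 36) + 1127 = -9 + 1127 = 1118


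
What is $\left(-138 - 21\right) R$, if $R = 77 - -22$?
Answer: $-15741$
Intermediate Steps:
$R = 99$ ($R = 77 + 22 = 99$)
$\left(-138 - 21\right) R = \left(-138 - 21\right) 99 = \left(-159\right) 99 = -15741$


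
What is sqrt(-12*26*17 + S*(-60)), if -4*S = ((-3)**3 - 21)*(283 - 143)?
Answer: 2*I*sqrt(26526) ≈ 325.74*I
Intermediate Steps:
S = 1680 (S = -((-3)**3 - 21)*(283 - 143)/4 = -(-27 - 21)*140/4 = -(-12)*140 = -1/4*(-6720) = 1680)
sqrt(-12*26*17 + S*(-60)) = sqrt(-12*26*17 + 1680*(-60)) = sqrt(-312*17 - 100800) = sqrt(-5304 - 100800) = sqrt(-106104) = 2*I*sqrt(26526)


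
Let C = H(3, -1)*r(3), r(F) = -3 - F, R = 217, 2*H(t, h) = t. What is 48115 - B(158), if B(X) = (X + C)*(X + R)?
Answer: -7760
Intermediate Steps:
H(t, h) = t/2
C = -9 (C = ((1/2)*3)*(-3 - 1*3) = 3*(-3 - 3)/2 = (3/2)*(-6) = -9)
B(X) = (-9 + X)*(217 + X) (B(X) = (X - 9)*(X + 217) = (-9 + X)*(217 + X))
48115 - B(158) = 48115 - (-1953 + 158**2 + 208*158) = 48115 - (-1953 + 24964 + 32864) = 48115 - 1*55875 = 48115 - 55875 = -7760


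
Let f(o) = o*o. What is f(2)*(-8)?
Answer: -32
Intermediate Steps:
f(o) = o**2
f(2)*(-8) = 2**2*(-8) = 4*(-8) = -32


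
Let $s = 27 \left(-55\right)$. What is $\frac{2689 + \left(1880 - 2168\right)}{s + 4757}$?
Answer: $\frac{2401}{3272} \approx 0.7338$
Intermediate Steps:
$s = -1485$
$\frac{2689 + \left(1880 - 2168\right)}{s + 4757} = \frac{2689 + \left(1880 - 2168\right)}{-1485 + 4757} = \frac{2689 - 288}{3272} = 2401 \cdot \frac{1}{3272} = \frac{2401}{3272}$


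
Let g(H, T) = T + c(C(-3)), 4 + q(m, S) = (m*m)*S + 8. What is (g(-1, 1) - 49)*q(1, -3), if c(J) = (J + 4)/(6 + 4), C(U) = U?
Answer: -479/10 ≈ -47.900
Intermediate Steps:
c(J) = ⅖ + J/10 (c(J) = (4 + J)/10 = (4 + J)*(⅒) = ⅖ + J/10)
q(m, S) = 4 + S*m² (q(m, S) = -4 + ((m*m)*S + 8) = -4 + (m²*S + 8) = -4 + (S*m² + 8) = -4 + (8 + S*m²) = 4 + S*m²)
g(H, T) = ⅒ + T (g(H, T) = T + (⅖ + (⅒)*(-3)) = T + (⅖ - 3/10) = T + ⅒ = ⅒ + T)
(g(-1, 1) - 49)*q(1, -3) = ((⅒ + 1) - 49)*(4 - 3*1²) = (11/10 - 49)*(4 - 3*1) = -479*(4 - 3)/10 = -479/10*1 = -479/10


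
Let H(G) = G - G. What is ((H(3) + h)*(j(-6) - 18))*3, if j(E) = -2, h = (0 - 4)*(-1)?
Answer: -240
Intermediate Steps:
H(G) = 0
h = 4 (h = -4*(-1) = 4)
((H(3) + h)*(j(-6) - 18))*3 = ((0 + 4)*(-2 - 18))*3 = (4*(-20))*3 = -80*3 = -240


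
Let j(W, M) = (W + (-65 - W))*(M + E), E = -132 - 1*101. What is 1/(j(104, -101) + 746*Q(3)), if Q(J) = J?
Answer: 1/23948 ≈ 4.1757e-5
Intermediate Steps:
E = -233 (E = -132 - 101 = -233)
j(W, M) = 15145 - 65*M (j(W, M) = (W + (-65 - W))*(M - 233) = -65*(-233 + M) = 15145 - 65*M)
1/(j(104, -101) + 746*Q(3)) = 1/((15145 - 65*(-101)) + 746*3) = 1/((15145 + 6565) + 2238) = 1/(21710 + 2238) = 1/23948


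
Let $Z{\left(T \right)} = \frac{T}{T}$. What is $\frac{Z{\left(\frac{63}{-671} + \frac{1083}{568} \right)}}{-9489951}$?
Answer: $- \frac{1}{9489951} \approx -1.0537 \cdot 10^{-7}$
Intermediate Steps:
$Z{\left(T \right)} = 1$
$\frac{Z{\left(\frac{63}{-671} + \frac{1083}{568} \right)}}{-9489951} = 1 \frac{1}{-9489951} = 1 \left(- \frac{1}{9489951}\right) = - \frac{1}{9489951}$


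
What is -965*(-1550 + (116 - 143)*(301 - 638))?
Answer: -7284785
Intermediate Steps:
-965*(-1550 + (116 - 143)*(301 - 638)) = -965*(-1550 - 27*(-337)) = -965*(-1550 + 9099) = -965*7549 = -7284785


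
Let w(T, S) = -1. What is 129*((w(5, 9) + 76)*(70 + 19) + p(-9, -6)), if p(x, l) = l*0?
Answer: 861075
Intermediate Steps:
p(x, l) = 0
129*((w(5, 9) + 76)*(70 + 19) + p(-9, -6)) = 129*((-1 + 76)*(70 + 19) + 0) = 129*(75*89 + 0) = 129*(6675 + 0) = 129*6675 = 861075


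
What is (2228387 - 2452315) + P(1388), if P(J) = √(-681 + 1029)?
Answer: -223928 + 2*√87 ≈ -2.2391e+5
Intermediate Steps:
P(J) = 2*√87 (P(J) = √348 = 2*√87)
(2228387 - 2452315) + P(1388) = (2228387 - 2452315) + 2*√87 = -223928 + 2*√87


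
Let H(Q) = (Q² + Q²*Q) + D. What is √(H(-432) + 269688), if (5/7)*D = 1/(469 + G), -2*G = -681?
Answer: I*√5253151064442070/8095 ≈ 8953.5*I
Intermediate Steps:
G = 681/2 (G = -½*(-681) = 681/2 ≈ 340.50)
D = 14/8095 (D = 7/(5*(469 + 681/2)) = 7/(5*(1619/2)) = (7/5)*(2/1619) = 14/8095 ≈ 0.0017295)
H(Q) = 14/8095 + Q² + Q³ (H(Q) = (Q² + Q²*Q) + 14/8095 = (Q² + Q³) + 14/8095 = 14/8095 + Q² + Q³)
√(H(-432) + 269688) = √((14/8095 + (-432)² + (-432)³) + 269688) = √((14/8095 + 186624 - 80621568) + 269688) = √(-651120871666/8095 + 269688) = √(-648937747306/8095) = I*√5253151064442070/8095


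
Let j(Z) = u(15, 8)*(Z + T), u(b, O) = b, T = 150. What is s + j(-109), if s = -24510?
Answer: -23895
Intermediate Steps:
j(Z) = 2250 + 15*Z (j(Z) = 15*(Z + 150) = 15*(150 + Z) = 2250 + 15*Z)
s + j(-109) = -24510 + (2250 + 15*(-109)) = -24510 + (2250 - 1635) = -24510 + 615 = -23895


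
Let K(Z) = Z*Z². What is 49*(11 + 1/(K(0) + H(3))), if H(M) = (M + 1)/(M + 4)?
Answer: 2499/4 ≈ 624.75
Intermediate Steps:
K(Z) = Z³
H(M) = (1 + M)/(4 + M)
49*(11 + 1/(K(0) + H(3))) = 49*(11 + 1/(0³ + (1 + 3)/(4 + 3))) = 49*(11 + 1/(0 + 4/7)) = 49*(11 + 1/(4/7)) = 49*(11 + 7/4) = 49*(51/4) = 2499/4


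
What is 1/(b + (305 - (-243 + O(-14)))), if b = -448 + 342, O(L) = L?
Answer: 1/456 ≈ 0.0021930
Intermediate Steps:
b = -106
1/(b + (305 - (-243 + O(-14)))) = 1/(-106 + (305 - (-243 - 14))) = 1/(-106 + (305 - 1*(-257))) = 1/(-106 + (305 + 257)) = 1/(-106 + 562) = 1/456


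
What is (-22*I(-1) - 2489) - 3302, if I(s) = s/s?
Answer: -5813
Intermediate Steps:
I(s) = 1
(-22*I(-1) - 2489) - 3302 = (-22*1 - 2489) - 3302 = (-22 - 2489) - 3302 = -2511 - 3302 = -5813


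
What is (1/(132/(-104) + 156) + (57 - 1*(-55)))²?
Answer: 203042162404/16184529 ≈ 12545.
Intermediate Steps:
(1/(132/(-104) + 156) + (57 - 1*(-55)))² = (1/(132*(-1/104) + 156) + (57 + 55))² = (1/(-33/26 + 156) + 112)² = (1/(4023/26) + 112)² = (26/4023 + 112)² = (450602/4023)² = 203042162404/16184529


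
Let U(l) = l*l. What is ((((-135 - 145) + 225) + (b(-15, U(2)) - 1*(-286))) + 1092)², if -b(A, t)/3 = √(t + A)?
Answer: 1750230 - 7938*I*√11 ≈ 1.7502e+6 - 26327.0*I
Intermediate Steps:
U(l) = l²
b(A, t) = -3*√(A + t) (b(A, t) = -3*√(t + A) = -3*√(A + t))
((((-135 - 145) + 225) + (b(-15, U(2)) - 1*(-286))) + 1092)² = ((((-135 - 145) + 225) + (-3*√(-15 + 2²) - 1*(-286))) + 1092)² = (((-280 + 225) + (-3*√(-15 + 4) + 286)) + 1092)² = ((-55 + (-3*I*√11 + 286)) + 1092)² = ((-55 + (286 - 3*I*√11)) + 1092)² = ((231 - 3*I*√11) + 1092)² = (1323 - 3*I*√11)²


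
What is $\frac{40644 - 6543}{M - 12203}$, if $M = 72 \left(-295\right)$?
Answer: $- \frac{34101}{33443} \approx -1.0197$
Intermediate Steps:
$M = -21240$
$\frac{40644 - 6543}{M - 12203} = \frac{40644 - 6543}{-21240 - 12203} = \frac{34101}{-33443} = 34101 \left(- \frac{1}{33443}\right) = - \frac{34101}{33443}$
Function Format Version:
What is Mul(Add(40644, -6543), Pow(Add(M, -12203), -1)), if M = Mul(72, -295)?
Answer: Rational(-34101, 33443) ≈ -1.0197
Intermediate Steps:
M = -21240
Mul(Add(40644, -6543), Pow(Add(M, -12203), -1)) = Mul(Add(40644, -6543), Pow(Add(-21240, -12203), -1)) = Mul(34101, Pow(-33443, -1)) = Mul(34101, Rational(-1, 33443)) = Rational(-34101, 33443)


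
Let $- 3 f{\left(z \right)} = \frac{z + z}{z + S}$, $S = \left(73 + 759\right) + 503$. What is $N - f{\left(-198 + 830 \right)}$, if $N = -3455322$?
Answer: $- \frac{20389853858}{5901} \approx -3.4553 \cdot 10^{6}$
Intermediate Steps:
$S = 1335$ ($S = 832 + 503 = 1335$)
$f{\left(z \right)} = - \frac{2 z}{3 \left(1335 + z\right)}$ ($f{\left(z \right)} = - \frac{\left(z + z\right) \frac{1}{z + 1335}}{3} = - \frac{2 z \frac{1}{1335 + z}}{3} = - \frac{2 z}{3 \left(1335 + z\right)}$)
$N - f{\left(-198 + 830 \right)} = -3455322 - - \frac{2 \left(-198 + 830\right)}{4005 + 3 \left(-198 + 830\right)} = -3455322 - \left(-2\right) 632 \frac{1}{4005 + 3 \cdot 632} = -3455322 - \left(-2\right) 632 \frac{1}{4005 + 1896} = -3455322 - \left(-2\right) 632 \cdot \frac{1}{5901} = -3455322 - - \frac{1264}{5901} = -3455322 + \frac{1264}{5901} = - \frac{20389853858}{5901}$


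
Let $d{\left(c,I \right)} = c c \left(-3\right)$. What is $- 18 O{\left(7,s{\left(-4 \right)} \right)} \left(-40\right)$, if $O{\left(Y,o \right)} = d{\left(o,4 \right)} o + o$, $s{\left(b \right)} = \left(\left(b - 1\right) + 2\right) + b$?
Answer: $735840$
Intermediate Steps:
$d{\left(c,I \right)} = - 3 c^{2}$ ($d{\left(c,I \right)} = c^{2} \left(-3\right) = - 3 c^{2}$)
$s{\left(b \right)} = 1 + 2 b$ ($s{\left(b \right)} = \left(\left(-1 + b\right) + 2\right) + b = \left(1 + b\right) + b = 1 + 2 b$)
$O{\left(Y,o \right)} = o - 3 o^{3}$ ($O{\left(Y,o \right)} = - 3 o^{2} o + o = - 3 o^{3} + o = o - 3 o^{3}$)
$- 18 O{\left(7,s{\left(-4 \right)} \right)} \left(-40\right) = - 18 \left(\left(1 + 2 \left(-4\right)\right) - 3 \left(1 + 2 \left(-4\right)\right)^{3}\right) \left(-40\right) = - 18 \left(\left(1 - 8\right) - 3 \left(1 - 8\right)^{3}\right) \left(-40\right) = - 18 \left(-7 - 3 \left(-7\right)^{3}\right) \left(-40\right) = - 18 \left(-7 - -1029\right) \left(-40\right) = - 18 \left(-7 + 1029\right) \left(-40\right) = \left(-18\right) 1022 \left(-40\right) = \left(-18396\right) \left(-40\right) = 735840$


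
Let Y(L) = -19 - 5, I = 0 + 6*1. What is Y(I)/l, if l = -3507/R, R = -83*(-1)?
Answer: 664/1169 ≈ 0.56801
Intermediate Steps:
R = 83
I = 6 (I = 0 + 6 = 6)
l = -3507/83 ≈ -42.253
Y(L) = -24
Y(I)/l = -24/(-3507/83) = -24*(-83/3507) = 664/1169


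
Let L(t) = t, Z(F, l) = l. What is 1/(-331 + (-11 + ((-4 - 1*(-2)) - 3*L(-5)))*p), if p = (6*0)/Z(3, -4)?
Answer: -1/331 ≈ -0.0030211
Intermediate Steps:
p = 0 (p = (6*0)/(-4) = 0*(-¼) = 0)
1/(-331 + (-11 + ((-4 - 1*(-2)) - 3*L(-5)))*p) = 1/(-331 + (-11 + ((-4 - 1*(-2)) - 3*(-5)))*0) = 1/(-331 + (-11 + ((-4 + 2) + 15))*0) = 1/(-331 + (-11 + (-2 + 15))*0) = 1/(-331 + (-11 + 13)*0) = 1/(-331 + 2*0) = 1/(-331 + 0) = 1/(-331) = -1/331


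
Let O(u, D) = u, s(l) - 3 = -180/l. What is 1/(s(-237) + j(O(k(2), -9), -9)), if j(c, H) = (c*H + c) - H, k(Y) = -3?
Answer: 79/2904 ≈ 0.027204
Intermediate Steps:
s(l) = 3 - 180/l
j(c, H) = c - H + H*c (j(c, H) = (H*c + c) - H = (c + H*c) - H = c - H + H*c)
1/(s(-237) + j(O(k(2), -9), -9)) = 1/((3 - 180/(-237)) + (-3 - 1*(-9) - 9*(-3))) = 1/((3 - 180*(-1/237)) + (-3 + 9 + 27)) = 1/((3 + 60/79) + 33) = 1/(297/79 + 33) = 1/(2904/79) = 79/2904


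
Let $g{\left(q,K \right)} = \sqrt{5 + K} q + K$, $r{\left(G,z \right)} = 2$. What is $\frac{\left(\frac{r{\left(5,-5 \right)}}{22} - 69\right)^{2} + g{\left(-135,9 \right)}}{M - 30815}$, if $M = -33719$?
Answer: $- \frac{575653}{7808614} + \frac{135 \sqrt{14}}{64534} \approx -0.065893$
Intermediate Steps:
$g{\left(q,K \right)} = K + q \sqrt{5 + K}$ ($g{\left(q,K \right)} = q \sqrt{5 + K} + K = K + q \sqrt{5 + K}$)
$\frac{\left(\frac{r{\left(5,-5 \right)}}{22} - 69\right)^{2} + g{\left(-135,9 \right)}}{M - 30815} = \frac{\left(\frac{2}{22} - 69\right)^{2} + \left(9 - 135 \sqrt{5 + 9}\right)}{-33719 - 30815} = \frac{\left(2 \cdot \frac{1}{22} - 69\right)^{2} + \left(9 - 135 \sqrt{14}\right)}{-64534} = \left(\left(\frac{1}{11} - 69\right)^{2} + \left(9 - 135 \sqrt{14}\right)\right) \left(- \frac{1}{64534}\right) = \left(\left(- \frac{758}{11}\right)^{2} + \left(9 - 135 \sqrt{14}\right)\right) \left(- \frac{1}{64534}\right) = \left(\frac{574564}{121} + \left(9 - 135 \sqrt{14}\right)\right) \left(- \frac{1}{64534}\right) = \left(\frac{575653}{121} - 135 \sqrt{14}\right) \left(- \frac{1}{64534}\right) = - \frac{575653}{7808614} + \frac{135 \sqrt{14}}{64534}$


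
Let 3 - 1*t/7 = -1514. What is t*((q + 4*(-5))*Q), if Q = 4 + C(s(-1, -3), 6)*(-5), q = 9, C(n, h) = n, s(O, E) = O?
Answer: -1051281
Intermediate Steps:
t = 10619 (t = 21 - 7*(-1514) = 21 + 10598 = 10619)
Q = 9 (Q = 4 - 1*(-5) = 4 + 5 = 9)
t*((q + 4*(-5))*Q) = 10619*((9 + 4*(-5))*9) = 10619*((9 - 20)*9) = 10619*(-11*9) = 10619*(-99) = -1051281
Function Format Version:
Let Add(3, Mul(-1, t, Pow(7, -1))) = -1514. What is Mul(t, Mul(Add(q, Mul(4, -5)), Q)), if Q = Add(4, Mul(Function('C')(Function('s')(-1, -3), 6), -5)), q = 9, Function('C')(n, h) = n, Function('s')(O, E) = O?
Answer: -1051281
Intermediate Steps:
t = 10619 (t = Add(21, Mul(-7, -1514)) = Add(21, 10598) = 10619)
Q = 9 (Q = Add(4, Mul(-1, -5)) = Add(4, 5) = 9)
Mul(t, Mul(Add(q, Mul(4, -5)), Q)) = Mul(10619, Mul(Add(9, Mul(4, -5)), 9)) = Mul(10619, Mul(Add(9, -20), 9)) = Mul(10619, Mul(-11, 9)) = Mul(10619, -99) = -1051281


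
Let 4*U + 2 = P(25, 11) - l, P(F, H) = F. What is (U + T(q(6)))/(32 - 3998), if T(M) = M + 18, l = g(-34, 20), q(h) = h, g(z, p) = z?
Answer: -51/5288 ≈ -0.0096445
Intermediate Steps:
l = -34
T(M) = 18 + M
U = 57/4 (U = -½ + (25 - 1*(-34))/4 = -½ + (25 + 34)/4 = -½ + (¼)*59 = -½ + 59/4 = 57/4 ≈ 14.250)
(U + T(q(6)))/(32 - 3998) = (57/4 + (18 + 6))/(32 - 3998) = (57/4 + 24)/(-3966) = (153/4)*(-1/3966) = -51/5288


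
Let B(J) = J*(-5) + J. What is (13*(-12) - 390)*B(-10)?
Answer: -21840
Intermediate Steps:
B(J) = -4*J (B(J) = -5*J + J = -4*J)
(13*(-12) - 390)*B(-10) = (13*(-12) - 390)*(-4*(-10)) = (-156 - 390)*40 = -546*40 = -21840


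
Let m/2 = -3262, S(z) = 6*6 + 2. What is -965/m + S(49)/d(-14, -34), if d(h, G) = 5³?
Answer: 368537/815500 ≈ 0.45192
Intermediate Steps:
d(h, G) = 125
S(z) = 38 (S(z) = 36 + 2 = 38)
m = -6524 (m = 2*(-3262) = -6524)
-965/m + S(49)/d(-14, -34) = -965/(-6524) + 38/125 = -965*(-1/6524) + 38*(1/125) = 965/6524 + 38/125 = 368537/815500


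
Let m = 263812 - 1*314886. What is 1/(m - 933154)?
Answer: -1/984228 ≈ -1.0160e-6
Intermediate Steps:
m = -51074 (m = 263812 - 314886 = -51074)
1/(m - 933154) = 1/(-51074 - 933154) = 1/(-984228) = -1/984228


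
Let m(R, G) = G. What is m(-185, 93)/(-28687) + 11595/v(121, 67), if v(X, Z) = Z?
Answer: 332619534/1922029 ≈ 173.06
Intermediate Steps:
m(-185, 93)/(-28687) + 11595/v(121, 67) = 93/(-28687) + 11595/67 = 93*(-1/28687) + 11595*(1/67) = -93/28687 + 11595/67 = 332619534/1922029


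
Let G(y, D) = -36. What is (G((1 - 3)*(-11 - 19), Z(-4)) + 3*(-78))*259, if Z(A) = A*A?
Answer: -69930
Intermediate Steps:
Z(A) = A²
(G((1 - 3)*(-11 - 19), Z(-4)) + 3*(-78))*259 = (-36 + 3*(-78))*259 = (-36 - 234)*259 = -270*259 = -69930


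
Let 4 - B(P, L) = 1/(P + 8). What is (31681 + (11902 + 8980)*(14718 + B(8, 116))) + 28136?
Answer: 2459866527/8 ≈ 3.0748e+8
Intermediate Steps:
B(P, L) = 4 - 1/(8 + P) (B(P, L) = 4 - 1/(P + 8) = 4 - 1/(8 + P))
(31681 + (11902 + 8980)*(14718 + B(8, 116))) + 28136 = (31681 + (11902 + 8980)*(14718 + (31 + 4*8)/(8 + 8))) + 28136 = (31681 + 20882*(14718 + (31 + 32)/16)) + 28136 = (31681 + 20882*(14718 + (1/16)*63)) + 28136 = (31681 + 20882*(14718 + 63/16)) + 28136 = (31681 + 20882*(235551/16)) + 28136 = (31681 + 2459387991/8) + 28136 = 2459641439/8 + 28136 = 2459866527/8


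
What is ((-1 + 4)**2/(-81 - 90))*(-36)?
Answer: 36/19 ≈ 1.8947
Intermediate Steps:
((-1 + 4)**2/(-81 - 90))*(-36) = (3**2/(-171))*(-36) = -1/171*9*(-36) = -1/19*(-36) = 36/19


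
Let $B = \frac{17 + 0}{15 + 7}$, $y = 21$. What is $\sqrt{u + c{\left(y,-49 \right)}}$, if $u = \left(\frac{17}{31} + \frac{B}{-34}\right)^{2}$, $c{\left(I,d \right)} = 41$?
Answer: $\frac{5 \sqrt{3071777}}{1364} \approx 6.4247$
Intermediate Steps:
$B = \frac{17}{22} \approx 0.77273$
$u = \frac{514089}{1860496}$ ($u = \left(\frac{17}{31} + \frac{17}{22 \left(-34\right)}\right)^{2} = \left(17 \cdot \frac{1}{31} + \frac{17}{22} \left(- \frac{1}{34}\right)\right)^{2} = \left(\frac{17}{31} - \frac{1}{44}\right)^{2} = \left(\frac{717}{1364}\right)^{2} = \frac{514089}{1860496} \approx 0.27632$)
$\sqrt{u + c{\left(y,-49 \right)}} = \sqrt{\frac{514089}{1860496} + 41} = \sqrt{\frac{76794425}{1860496}} = \frac{5 \sqrt{3071777}}{1364}$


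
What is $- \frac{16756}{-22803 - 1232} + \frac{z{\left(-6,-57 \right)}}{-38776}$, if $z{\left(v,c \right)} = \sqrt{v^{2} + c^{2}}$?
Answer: $\frac{16756}{24035} - \frac{3 \sqrt{365}}{38776} \approx 0.69567$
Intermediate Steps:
$z{\left(v,c \right)} = \sqrt{c^{2} + v^{2}}$
$- \frac{16756}{-22803 - 1232} + \frac{z{\left(-6,-57 \right)}}{-38776} = - \frac{16756}{-22803 - 1232} + \frac{\sqrt{\left(-57\right)^{2} + \left(-6\right)^{2}}}{-38776} = - \frac{16756}{-22803 + \left(-9468 + 8236\right)} + \sqrt{3249 + 36} \left(- \frac{1}{38776}\right) = - \frac{16756}{-22803 - 1232} + \sqrt{3285} \left(- \frac{1}{38776}\right) = - \frac{16756}{-24035} + 3 \sqrt{365} \left(- \frac{1}{38776}\right) = \left(-16756\right) \left(- \frac{1}{24035}\right) - \frac{3 \sqrt{365}}{38776} = \frac{16756}{24035} - \frac{3 \sqrt{365}}{38776}$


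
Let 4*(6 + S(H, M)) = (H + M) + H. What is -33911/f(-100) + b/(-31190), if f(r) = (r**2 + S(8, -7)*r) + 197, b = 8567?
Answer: -574127207/164870340 ≈ -3.4823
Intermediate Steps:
S(H, M) = -6 + H/2 + M/4 (S(H, M) = -6 + ((H + M) + H)/4 = -6 + (M + 2*H)/4 = -6 + (H/2 + M/4) = -6 + H/2 + M/4)
f(r) = 197 + r**2 - 15*r/4 (f(r) = (r**2 + (-6 + (1/2)*8 + (1/4)*(-7))*r) + 197 = (r**2 + (-6 + 4 - 7/4)*r) + 197 = (r**2 - 15*r/4) + 197 = 197 + r**2 - 15*r/4)
-33911/f(-100) + b/(-31190) = -33911/(197 + (-100)**2 - 15/4*(-100)) + 8567/(-31190) = -33911/(197 + 10000 + 375) + 8567*(-1/31190) = -33911/10572 - 8567/31190 = -574127207/164870340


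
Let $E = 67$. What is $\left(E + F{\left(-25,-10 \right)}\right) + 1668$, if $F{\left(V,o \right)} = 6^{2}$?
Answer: $1771$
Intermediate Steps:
$F{\left(V,o \right)} = 36$
$\left(E + F{\left(-25,-10 \right)}\right) + 1668 = \left(67 + 36\right) + 1668 = 103 + 1668 = 1771$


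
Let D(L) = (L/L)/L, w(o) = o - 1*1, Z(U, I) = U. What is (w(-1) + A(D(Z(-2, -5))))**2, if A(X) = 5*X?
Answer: 81/4 ≈ 20.250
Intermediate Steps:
w(o) = -1 + o (w(o) = o - 1 = -1 + o)
D(L) = 1/L
(w(-1) + A(D(Z(-2, -5))))**2 = ((-1 - 1) + 5/(-2))**2 = (-2 + 5*(-1/2))**2 = (-2 - 5/2)**2 = (-9/2)**2 = 81/4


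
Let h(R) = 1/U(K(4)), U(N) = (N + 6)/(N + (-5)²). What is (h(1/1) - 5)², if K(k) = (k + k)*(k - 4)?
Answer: 25/36 ≈ 0.69444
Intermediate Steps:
K(k) = 2*k*(-4 + k) (K(k) = (2*k)*(-4 + k) = 2*k*(-4 + k))
U(N) = (6 + N)/(25 + N) (U(N) = (6 + N)/(N + 25) = (6 + N)/(25 + N))
h(R) = 25/6 (h(R) = 1/((6 + 2*4*(-4 + 4))/(25 + 2*4*(-4 + 4))) = 1/((6 + 2*4*0)/(25 + 2*4*0)) = 1/((6 + 0)/(25 + 0)) = 1/(6/25) = 25/6)
(h(1/1) - 5)² = (25/6 - 5)² = (-⅚)² = 25/36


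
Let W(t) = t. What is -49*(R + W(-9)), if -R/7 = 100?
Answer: 34741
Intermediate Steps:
R = -700 (R = -7*100 = -700)
-49*(R + W(-9)) = -49*(-700 - 9) = -49*(-709) = 34741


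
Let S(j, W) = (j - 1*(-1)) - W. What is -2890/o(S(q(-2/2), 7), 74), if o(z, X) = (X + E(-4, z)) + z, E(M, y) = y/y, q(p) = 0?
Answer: -2890/69 ≈ -41.884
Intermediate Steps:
S(j, W) = 1 + j - W (S(j, W) = (j + 1) - W = (1 + j) - W = 1 + j - W)
E(M, y) = 1
o(z, X) = 1 + X + z (o(z, X) = (X + 1) + z = (1 + X) + z = 1 + X + z)
-2890/o(S(q(-2/2), 7), 74) = -2890/(1 + 74 + (1 + 0 - 1*7)) = -2890/(1 + 74 + (1 + 0 - 7)) = -2890/(1 + 74 - 6) = -2890/69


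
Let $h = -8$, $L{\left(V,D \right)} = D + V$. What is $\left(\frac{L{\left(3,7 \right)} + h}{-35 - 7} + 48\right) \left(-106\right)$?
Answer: $- \frac{106742}{21} \approx -5083.0$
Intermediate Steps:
$\left(\frac{L{\left(3,7 \right)} + h}{-35 - 7} + 48\right) \left(-106\right) = \left(\frac{\left(7 + 3\right) - 8}{-35 - 7} + 48\right) \left(-106\right) = \left(\frac{10 - 8}{-42} + 48\right) \left(-106\right) = \left(2 \left(- \frac{1}{42}\right) + 48\right) \left(-106\right) = \left(- \frac{1}{21} + 48\right) \left(-106\right) = \frac{1007}{21} \left(-106\right) = - \frac{106742}{21}$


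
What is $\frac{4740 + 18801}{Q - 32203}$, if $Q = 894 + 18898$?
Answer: $- \frac{1121}{591} \approx -1.8968$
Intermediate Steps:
$Q = 19792$
$\frac{4740 + 18801}{Q - 32203} = \frac{4740 + 18801}{19792 - 32203} = \frac{23541}{-12411} = 23541 \left(- \frac{1}{12411}\right) = - \frac{1121}{591}$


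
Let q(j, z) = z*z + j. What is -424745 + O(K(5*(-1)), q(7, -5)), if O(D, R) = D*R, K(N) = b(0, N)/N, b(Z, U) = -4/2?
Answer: -2123661/5 ≈ -4.2473e+5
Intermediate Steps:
b(Z, U) = -2 (b(Z, U) = -4*½ = -2)
q(j, z) = j + z² (q(j, z) = z² + j = j + z²)
K(N) = -2/N
-424745 + O(K(5*(-1)), q(7, -5)) = -424745 + (-2/(5*(-1)))*(7 + (-5)²) = -424745 + (-2/(-5))*(7 + 25) = -424745 - 2*(-⅕)*32 = -424745 + (⅖)*32 = -424745 + 64/5 = -2123661/5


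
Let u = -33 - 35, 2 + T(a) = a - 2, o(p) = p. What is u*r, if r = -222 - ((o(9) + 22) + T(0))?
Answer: 16932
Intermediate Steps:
T(a) = -4 + a (T(a) = -2 + (a - 2) = -2 + (-2 + a) = -4 + a)
u = -68
r = -249 (r = -222 - ((9 + 22) + (-4 + 0)) = -222 - (31 - 4) = -222 - 1*27 = -222 - 27 = -249)
u*r = -68*(-249) = 16932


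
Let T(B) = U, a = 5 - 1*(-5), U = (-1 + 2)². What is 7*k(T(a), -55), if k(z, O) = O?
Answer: -385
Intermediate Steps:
U = 1 (U = 1² = 1)
a = 10 (a = 5 + 5 = 10)
T(B) = 1
7*k(T(a), -55) = 7*(-55) = -385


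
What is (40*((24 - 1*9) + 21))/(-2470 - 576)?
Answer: -720/1523 ≈ -0.47275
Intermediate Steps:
(40*((24 - 1*9) + 21))/(-2470 - 576) = (40*((24 - 9) + 21))/(-3046) = (40*(15 + 21))*(-1/3046) = (40*36)*(-1/3046) = 1440*(-1/3046) = -720/1523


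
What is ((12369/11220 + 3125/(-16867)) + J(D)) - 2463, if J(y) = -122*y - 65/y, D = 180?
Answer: -3466419246044/141935805 ≈ -24422.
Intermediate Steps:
((12369/11220 + 3125/(-16867)) + J(D)) - 2463 = ((12369/11220 + 3125/(-16867)) + (-122*180 - 65/180)) - 2463 = ((12369*(1/11220) + 3125*(-1/16867)) + (-21960 - 65*1/180)) - 2463 = ((4123/3740 - 3125/16867) + (-21960 - 13/36)) - 2463 = (57855141/63082580 - 790573/36) - 2463 = -3116831358329/141935805 - 2463 = -3466419246044/141935805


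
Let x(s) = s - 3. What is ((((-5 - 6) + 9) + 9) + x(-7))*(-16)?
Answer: 48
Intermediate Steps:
x(s) = -3 + s
((((-5 - 6) + 9) + 9) + x(-7))*(-16) = ((((-5 - 6) + 9) + 9) + (-3 - 7))*(-16) = (((-11 + 9) + 9) - 10)*(-16) = ((-2 + 9) - 10)*(-16) = (7 - 10)*(-16) = -3*(-16) = 48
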